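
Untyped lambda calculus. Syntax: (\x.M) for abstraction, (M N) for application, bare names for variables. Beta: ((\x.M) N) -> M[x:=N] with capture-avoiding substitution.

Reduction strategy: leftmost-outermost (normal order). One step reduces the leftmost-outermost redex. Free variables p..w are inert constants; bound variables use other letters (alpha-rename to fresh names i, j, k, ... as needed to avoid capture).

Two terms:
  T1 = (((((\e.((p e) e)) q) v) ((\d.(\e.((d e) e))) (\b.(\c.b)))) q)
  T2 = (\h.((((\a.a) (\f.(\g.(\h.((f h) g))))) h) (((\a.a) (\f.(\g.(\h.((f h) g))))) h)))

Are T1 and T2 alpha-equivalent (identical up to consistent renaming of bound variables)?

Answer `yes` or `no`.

Answer: no

Derivation:
Term 1: (((((\e.((p e) e)) q) v) ((\d.(\e.((d e) e))) (\b.(\c.b)))) q)
Term 2: (\h.((((\a.a) (\f.(\g.(\h.((f h) g))))) h) (((\a.a) (\f.(\g.(\h.((f h) g))))) h)))
Alpha-equivalence: compare structure up to binder renaming.
Result: False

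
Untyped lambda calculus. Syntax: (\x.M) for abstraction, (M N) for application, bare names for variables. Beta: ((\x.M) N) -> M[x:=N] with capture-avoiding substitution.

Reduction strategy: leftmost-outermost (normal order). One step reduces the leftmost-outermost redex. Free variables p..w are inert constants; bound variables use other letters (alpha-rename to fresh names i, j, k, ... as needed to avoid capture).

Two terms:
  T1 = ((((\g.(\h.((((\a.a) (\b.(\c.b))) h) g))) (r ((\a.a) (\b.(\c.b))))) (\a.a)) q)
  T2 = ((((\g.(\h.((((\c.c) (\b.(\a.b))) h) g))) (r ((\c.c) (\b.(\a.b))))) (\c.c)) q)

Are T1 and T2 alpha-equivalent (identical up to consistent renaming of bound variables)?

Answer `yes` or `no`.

Term 1: ((((\g.(\h.((((\a.a) (\b.(\c.b))) h) g))) (r ((\a.a) (\b.(\c.b))))) (\a.a)) q)
Term 2: ((((\g.(\h.((((\c.c) (\b.(\a.b))) h) g))) (r ((\c.c) (\b.(\a.b))))) (\c.c)) q)
Alpha-equivalence: compare structure up to binder renaming.
Result: True

Answer: yes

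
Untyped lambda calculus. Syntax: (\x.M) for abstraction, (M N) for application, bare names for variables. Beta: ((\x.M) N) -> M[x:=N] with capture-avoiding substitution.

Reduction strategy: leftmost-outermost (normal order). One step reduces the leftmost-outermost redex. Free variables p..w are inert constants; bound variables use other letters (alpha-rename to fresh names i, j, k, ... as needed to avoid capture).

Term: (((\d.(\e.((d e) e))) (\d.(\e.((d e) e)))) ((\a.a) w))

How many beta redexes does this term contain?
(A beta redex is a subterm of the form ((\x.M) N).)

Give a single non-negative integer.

Answer: 2

Derivation:
Term: (((\d.(\e.((d e) e))) (\d.(\e.((d e) e)))) ((\a.a) w))
  Redex: ((\d.(\e.((d e) e))) (\d.(\e.((d e) e))))
  Redex: ((\a.a) w)
Total redexes: 2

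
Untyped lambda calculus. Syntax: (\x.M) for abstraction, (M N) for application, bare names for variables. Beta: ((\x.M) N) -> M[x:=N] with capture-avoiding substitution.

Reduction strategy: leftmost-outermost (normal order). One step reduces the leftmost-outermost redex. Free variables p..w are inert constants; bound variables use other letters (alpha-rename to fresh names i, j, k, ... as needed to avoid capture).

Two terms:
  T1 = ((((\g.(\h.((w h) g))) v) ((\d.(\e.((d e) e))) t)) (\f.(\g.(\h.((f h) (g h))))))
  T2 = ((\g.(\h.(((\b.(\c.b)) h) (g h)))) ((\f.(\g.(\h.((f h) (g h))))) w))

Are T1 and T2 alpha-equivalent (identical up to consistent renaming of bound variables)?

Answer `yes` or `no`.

Term 1: ((((\g.(\h.((w h) g))) v) ((\d.(\e.((d e) e))) t)) (\f.(\g.(\h.((f h) (g h))))))
Term 2: ((\g.(\h.(((\b.(\c.b)) h) (g h)))) ((\f.(\g.(\h.((f h) (g h))))) w))
Alpha-equivalence: compare structure up to binder renaming.
Result: False

Answer: no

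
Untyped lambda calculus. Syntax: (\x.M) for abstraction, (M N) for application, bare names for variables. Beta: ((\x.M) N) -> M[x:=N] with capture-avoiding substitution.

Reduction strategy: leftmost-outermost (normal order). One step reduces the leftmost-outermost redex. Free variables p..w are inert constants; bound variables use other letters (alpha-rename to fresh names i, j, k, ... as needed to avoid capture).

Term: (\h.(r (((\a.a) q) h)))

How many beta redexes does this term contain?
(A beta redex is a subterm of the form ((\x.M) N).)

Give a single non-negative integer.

Term: (\h.(r (((\a.a) q) h)))
  Redex: ((\a.a) q)
Total redexes: 1

Answer: 1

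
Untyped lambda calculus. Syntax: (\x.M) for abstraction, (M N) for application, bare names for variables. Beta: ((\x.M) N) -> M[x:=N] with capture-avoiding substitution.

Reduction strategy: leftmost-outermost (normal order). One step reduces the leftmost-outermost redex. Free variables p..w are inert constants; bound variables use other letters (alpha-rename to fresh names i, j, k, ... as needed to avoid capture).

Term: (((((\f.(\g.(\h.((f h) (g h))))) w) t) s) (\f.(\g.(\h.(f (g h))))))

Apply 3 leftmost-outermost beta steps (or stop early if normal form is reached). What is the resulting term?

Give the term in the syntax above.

Step 0: (((((\f.(\g.(\h.((f h) (g h))))) w) t) s) (\f.(\g.(\h.(f (g h))))))
Step 1: ((((\g.(\h.((w h) (g h)))) t) s) (\f.(\g.(\h.(f (g h))))))
Step 2: (((\h.((w h) (t h))) s) (\f.(\g.(\h.(f (g h))))))
Step 3: (((w s) (t s)) (\f.(\g.(\h.(f (g h))))))

Answer: (((w s) (t s)) (\f.(\g.(\h.(f (g h))))))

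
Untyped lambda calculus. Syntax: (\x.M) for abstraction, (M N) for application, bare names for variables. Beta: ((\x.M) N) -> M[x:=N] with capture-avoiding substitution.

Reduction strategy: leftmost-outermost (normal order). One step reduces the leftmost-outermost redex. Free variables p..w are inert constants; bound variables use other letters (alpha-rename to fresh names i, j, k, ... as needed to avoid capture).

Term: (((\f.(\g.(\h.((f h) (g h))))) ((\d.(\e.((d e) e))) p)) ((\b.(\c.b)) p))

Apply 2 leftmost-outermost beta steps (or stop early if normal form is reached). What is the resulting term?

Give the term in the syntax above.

Step 0: (((\f.(\g.(\h.((f h) (g h))))) ((\d.(\e.((d e) e))) p)) ((\b.(\c.b)) p))
Step 1: ((\g.(\h.((((\d.(\e.((d e) e))) p) h) (g h)))) ((\b.(\c.b)) p))
Step 2: (\h.((((\d.(\e.((d e) e))) p) h) (((\b.(\c.b)) p) h)))

Answer: (\h.((((\d.(\e.((d e) e))) p) h) (((\b.(\c.b)) p) h)))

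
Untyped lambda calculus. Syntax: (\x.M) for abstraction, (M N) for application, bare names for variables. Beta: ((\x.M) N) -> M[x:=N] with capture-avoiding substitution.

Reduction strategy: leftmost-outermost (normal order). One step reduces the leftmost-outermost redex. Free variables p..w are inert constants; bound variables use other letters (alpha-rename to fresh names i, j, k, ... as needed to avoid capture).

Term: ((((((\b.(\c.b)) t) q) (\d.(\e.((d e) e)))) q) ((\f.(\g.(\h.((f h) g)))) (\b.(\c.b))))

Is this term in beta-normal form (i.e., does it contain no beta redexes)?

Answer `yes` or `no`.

Answer: no

Derivation:
Term: ((((((\b.(\c.b)) t) q) (\d.(\e.((d e) e)))) q) ((\f.(\g.(\h.((f h) g)))) (\b.(\c.b))))
Found 2 beta redex(es).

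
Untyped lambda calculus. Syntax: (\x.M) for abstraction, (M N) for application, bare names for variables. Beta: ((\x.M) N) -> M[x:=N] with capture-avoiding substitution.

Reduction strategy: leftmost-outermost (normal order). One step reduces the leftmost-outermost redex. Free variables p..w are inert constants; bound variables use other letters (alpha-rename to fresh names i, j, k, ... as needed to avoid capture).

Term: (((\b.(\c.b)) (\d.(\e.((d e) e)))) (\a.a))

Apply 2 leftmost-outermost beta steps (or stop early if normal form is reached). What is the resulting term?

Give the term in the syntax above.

Answer: (\d.(\e.((d e) e)))

Derivation:
Step 0: (((\b.(\c.b)) (\d.(\e.((d e) e)))) (\a.a))
Step 1: ((\c.(\d.(\e.((d e) e)))) (\a.a))
Step 2: (\d.(\e.((d e) e)))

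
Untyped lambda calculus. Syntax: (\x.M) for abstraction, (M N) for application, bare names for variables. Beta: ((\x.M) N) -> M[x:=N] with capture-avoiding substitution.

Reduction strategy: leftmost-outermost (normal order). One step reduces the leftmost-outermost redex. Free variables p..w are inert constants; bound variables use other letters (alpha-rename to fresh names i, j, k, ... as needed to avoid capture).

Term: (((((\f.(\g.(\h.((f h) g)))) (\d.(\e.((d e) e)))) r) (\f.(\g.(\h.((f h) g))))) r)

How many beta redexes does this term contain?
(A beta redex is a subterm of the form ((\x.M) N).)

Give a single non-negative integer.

Term: (((((\f.(\g.(\h.((f h) g)))) (\d.(\e.((d e) e)))) r) (\f.(\g.(\h.((f h) g))))) r)
  Redex: ((\f.(\g.(\h.((f h) g)))) (\d.(\e.((d e) e))))
Total redexes: 1

Answer: 1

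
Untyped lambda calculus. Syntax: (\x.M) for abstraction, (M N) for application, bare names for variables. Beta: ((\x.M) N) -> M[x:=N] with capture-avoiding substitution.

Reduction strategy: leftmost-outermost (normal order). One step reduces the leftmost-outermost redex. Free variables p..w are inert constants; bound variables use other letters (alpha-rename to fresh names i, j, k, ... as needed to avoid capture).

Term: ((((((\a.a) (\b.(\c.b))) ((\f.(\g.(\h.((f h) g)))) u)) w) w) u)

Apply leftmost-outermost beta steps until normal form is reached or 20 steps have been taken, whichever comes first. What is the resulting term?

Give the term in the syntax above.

Step 0: ((((((\a.a) (\b.(\c.b))) ((\f.(\g.(\h.((f h) g)))) u)) w) w) u)
Step 1: (((((\b.(\c.b)) ((\f.(\g.(\h.((f h) g)))) u)) w) w) u)
Step 2: ((((\c.((\f.(\g.(\h.((f h) g)))) u)) w) w) u)
Step 3: ((((\f.(\g.(\h.((f h) g)))) u) w) u)
Step 4: (((\g.(\h.((u h) g))) w) u)
Step 5: ((\h.((u h) w)) u)
Step 6: ((u u) w)

Answer: ((u u) w)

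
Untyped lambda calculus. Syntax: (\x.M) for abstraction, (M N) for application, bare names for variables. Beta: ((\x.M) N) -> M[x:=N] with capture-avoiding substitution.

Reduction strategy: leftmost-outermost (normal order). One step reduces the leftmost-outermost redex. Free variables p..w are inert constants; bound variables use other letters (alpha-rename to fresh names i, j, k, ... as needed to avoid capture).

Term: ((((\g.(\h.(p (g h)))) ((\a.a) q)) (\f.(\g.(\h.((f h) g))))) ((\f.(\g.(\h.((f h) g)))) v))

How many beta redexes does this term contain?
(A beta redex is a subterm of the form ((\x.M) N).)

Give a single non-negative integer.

Term: ((((\g.(\h.(p (g h)))) ((\a.a) q)) (\f.(\g.(\h.((f h) g))))) ((\f.(\g.(\h.((f h) g)))) v))
  Redex: ((\g.(\h.(p (g h)))) ((\a.a) q))
  Redex: ((\a.a) q)
  Redex: ((\f.(\g.(\h.((f h) g)))) v)
Total redexes: 3

Answer: 3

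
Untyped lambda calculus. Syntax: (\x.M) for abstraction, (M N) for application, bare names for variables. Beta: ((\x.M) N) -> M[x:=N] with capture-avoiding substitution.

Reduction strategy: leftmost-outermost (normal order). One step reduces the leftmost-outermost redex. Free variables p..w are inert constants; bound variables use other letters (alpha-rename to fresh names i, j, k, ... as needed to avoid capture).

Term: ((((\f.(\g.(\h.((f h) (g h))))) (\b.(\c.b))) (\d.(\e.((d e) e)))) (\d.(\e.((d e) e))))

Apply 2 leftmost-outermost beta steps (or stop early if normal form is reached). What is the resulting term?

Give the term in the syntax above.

Answer: ((\h.(((\b.(\c.b)) h) ((\d.(\e.((d e) e))) h))) (\d.(\e.((d e) e))))

Derivation:
Step 0: ((((\f.(\g.(\h.((f h) (g h))))) (\b.(\c.b))) (\d.(\e.((d e) e)))) (\d.(\e.((d e) e))))
Step 1: (((\g.(\h.(((\b.(\c.b)) h) (g h)))) (\d.(\e.((d e) e)))) (\d.(\e.((d e) e))))
Step 2: ((\h.(((\b.(\c.b)) h) ((\d.(\e.((d e) e))) h))) (\d.(\e.((d e) e))))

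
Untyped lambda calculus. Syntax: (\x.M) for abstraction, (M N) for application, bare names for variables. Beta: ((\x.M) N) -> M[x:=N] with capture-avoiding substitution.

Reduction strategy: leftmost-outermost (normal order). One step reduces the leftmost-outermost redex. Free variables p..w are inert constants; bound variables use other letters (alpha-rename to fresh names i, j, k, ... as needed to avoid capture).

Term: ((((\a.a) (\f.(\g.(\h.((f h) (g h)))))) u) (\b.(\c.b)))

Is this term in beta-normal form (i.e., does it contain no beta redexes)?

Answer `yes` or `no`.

Term: ((((\a.a) (\f.(\g.(\h.((f h) (g h)))))) u) (\b.(\c.b)))
Found 1 beta redex(es).

Answer: no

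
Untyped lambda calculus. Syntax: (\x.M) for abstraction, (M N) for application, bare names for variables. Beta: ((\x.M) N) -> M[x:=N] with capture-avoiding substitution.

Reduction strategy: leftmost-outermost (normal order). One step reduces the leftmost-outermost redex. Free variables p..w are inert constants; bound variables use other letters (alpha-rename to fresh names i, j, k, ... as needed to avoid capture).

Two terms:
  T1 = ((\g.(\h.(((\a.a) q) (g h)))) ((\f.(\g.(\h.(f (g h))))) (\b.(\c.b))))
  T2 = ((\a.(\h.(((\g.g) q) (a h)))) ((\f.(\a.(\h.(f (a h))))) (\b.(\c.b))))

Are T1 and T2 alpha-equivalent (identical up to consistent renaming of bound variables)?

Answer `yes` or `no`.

Term 1: ((\g.(\h.(((\a.a) q) (g h)))) ((\f.(\g.(\h.(f (g h))))) (\b.(\c.b))))
Term 2: ((\a.(\h.(((\g.g) q) (a h)))) ((\f.(\a.(\h.(f (a h))))) (\b.(\c.b))))
Alpha-equivalence: compare structure up to binder renaming.
Result: True

Answer: yes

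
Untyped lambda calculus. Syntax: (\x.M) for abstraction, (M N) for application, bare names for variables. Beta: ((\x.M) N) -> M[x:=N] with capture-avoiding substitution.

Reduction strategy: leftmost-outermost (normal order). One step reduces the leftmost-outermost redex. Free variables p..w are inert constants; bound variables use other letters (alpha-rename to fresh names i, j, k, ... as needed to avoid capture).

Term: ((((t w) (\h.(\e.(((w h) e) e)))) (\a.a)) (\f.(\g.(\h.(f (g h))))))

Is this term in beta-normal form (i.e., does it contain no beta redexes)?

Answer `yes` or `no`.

Term: ((((t w) (\h.(\e.(((w h) e) e)))) (\a.a)) (\f.(\g.(\h.(f (g h))))))
No beta redexes found.

Answer: yes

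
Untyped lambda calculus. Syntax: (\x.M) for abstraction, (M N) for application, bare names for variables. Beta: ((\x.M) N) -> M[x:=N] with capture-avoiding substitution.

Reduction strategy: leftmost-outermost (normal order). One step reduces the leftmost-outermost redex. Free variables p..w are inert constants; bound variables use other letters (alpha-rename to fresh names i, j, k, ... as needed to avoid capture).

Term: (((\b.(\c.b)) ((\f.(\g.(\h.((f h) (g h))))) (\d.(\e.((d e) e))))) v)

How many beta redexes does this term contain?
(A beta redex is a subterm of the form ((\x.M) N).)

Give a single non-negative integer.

Answer: 2

Derivation:
Term: (((\b.(\c.b)) ((\f.(\g.(\h.((f h) (g h))))) (\d.(\e.((d e) e))))) v)
  Redex: ((\b.(\c.b)) ((\f.(\g.(\h.((f h) (g h))))) (\d.(\e.((d e) e)))))
  Redex: ((\f.(\g.(\h.((f h) (g h))))) (\d.(\e.((d e) e))))
Total redexes: 2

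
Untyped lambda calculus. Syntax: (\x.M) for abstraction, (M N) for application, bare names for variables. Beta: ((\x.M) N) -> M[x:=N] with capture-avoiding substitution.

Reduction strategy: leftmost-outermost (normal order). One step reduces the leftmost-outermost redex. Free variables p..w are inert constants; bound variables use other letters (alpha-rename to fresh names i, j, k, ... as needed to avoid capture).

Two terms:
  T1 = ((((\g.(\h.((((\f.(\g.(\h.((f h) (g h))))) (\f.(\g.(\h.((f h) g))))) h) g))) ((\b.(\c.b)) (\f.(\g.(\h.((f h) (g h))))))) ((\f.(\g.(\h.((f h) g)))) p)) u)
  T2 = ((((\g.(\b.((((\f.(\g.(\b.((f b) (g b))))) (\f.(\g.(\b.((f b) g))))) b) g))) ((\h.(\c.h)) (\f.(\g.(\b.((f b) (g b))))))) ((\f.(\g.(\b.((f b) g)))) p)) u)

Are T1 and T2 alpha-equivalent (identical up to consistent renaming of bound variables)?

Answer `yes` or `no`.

Answer: yes

Derivation:
Term 1: ((((\g.(\h.((((\f.(\g.(\h.((f h) (g h))))) (\f.(\g.(\h.((f h) g))))) h) g))) ((\b.(\c.b)) (\f.(\g.(\h.((f h) (g h))))))) ((\f.(\g.(\h.((f h) g)))) p)) u)
Term 2: ((((\g.(\b.((((\f.(\g.(\b.((f b) (g b))))) (\f.(\g.(\b.((f b) g))))) b) g))) ((\h.(\c.h)) (\f.(\g.(\b.((f b) (g b))))))) ((\f.(\g.(\b.((f b) g)))) p)) u)
Alpha-equivalence: compare structure up to binder renaming.
Result: True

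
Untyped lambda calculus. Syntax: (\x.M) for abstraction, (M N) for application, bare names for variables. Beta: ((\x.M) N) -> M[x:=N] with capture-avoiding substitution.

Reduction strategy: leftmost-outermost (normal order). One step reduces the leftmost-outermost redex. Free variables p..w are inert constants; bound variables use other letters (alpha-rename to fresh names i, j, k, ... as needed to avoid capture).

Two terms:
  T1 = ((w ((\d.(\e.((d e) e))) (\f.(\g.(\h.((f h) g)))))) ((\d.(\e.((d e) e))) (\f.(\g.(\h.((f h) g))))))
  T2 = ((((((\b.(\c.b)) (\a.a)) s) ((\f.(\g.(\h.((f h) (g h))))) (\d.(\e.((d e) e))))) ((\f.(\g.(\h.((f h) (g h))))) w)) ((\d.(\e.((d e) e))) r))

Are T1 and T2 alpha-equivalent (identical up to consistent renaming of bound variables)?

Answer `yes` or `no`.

Term 1: ((w ((\d.(\e.((d e) e))) (\f.(\g.(\h.((f h) g)))))) ((\d.(\e.((d e) e))) (\f.(\g.(\h.((f h) g))))))
Term 2: ((((((\b.(\c.b)) (\a.a)) s) ((\f.(\g.(\h.((f h) (g h))))) (\d.(\e.((d e) e))))) ((\f.(\g.(\h.((f h) (g h))))) w)) ((\d.(\e.((d e) e))) r))
Alpha-equivalence: compare structure up to binder renaming.
Result: False

Answer: no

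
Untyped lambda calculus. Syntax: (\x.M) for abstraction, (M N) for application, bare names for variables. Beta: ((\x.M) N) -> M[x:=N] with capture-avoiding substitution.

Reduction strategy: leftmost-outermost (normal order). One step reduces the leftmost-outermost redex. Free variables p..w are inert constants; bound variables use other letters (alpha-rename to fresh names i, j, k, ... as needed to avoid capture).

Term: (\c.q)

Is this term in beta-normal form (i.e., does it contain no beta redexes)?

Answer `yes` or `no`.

Answer: yes

Derivation:
Term: (\c.q)
No beta redexes found.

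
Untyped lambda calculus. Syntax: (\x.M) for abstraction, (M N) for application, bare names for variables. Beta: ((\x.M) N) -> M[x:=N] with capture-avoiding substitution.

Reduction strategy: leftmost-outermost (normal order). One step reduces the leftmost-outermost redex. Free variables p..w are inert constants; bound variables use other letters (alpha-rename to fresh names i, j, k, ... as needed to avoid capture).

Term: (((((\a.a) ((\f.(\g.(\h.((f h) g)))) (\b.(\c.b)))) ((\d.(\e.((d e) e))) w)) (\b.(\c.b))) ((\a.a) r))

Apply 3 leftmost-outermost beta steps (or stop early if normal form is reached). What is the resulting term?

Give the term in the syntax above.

Answer: (((\h.(((\b.(\c.b)) h) ((\d.(\e.((d e) e))) w))) (\b.(\c.b))) ((\a.a) r))

Derivation:
Step 0: (((((\a.a) ((\f.(\g.(\h.((f h) g)))) (\b.(\c.b)))) ((\d.(\e.((d e) e))) w)) (\b.(\c.b))) ((\a.a) r))
Step 1: (((((\f.(\g.(\h.((f h) g)))) (\b.(\c.b))) ((\d.(\e.((d e) e))) w)) (\b.(\c.b))) ((\a.a) r))
Step 2: ((((\g.(\h.(((\b.(\c.b)) h) g))) ((\d.(\e.((d e) e))) w)) (\b.(\c.b))) ((\a.a) r))
Step 3: (((\h.(((\b.(\c.b)) h) ((\d.(\e.((d e) e))) w))) (\b.(\c.b))) ((\a.a) r))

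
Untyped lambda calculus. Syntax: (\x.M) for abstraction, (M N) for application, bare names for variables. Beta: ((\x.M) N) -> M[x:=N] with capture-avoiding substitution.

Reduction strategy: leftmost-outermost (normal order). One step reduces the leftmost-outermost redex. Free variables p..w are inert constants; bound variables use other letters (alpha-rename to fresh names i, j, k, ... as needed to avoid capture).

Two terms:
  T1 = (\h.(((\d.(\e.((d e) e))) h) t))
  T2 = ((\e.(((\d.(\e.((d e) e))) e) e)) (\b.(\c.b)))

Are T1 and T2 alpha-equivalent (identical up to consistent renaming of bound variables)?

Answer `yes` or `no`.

Term 1: (\h.(((\d.(\e.((d e) e))) h) t))
Term 2: ((\e.(((\d.(\e.((d e) e))) e) e)) (\b.(\c.b)))
Alpha-equivalence: compare structure up to binder renaming.
Result: False

Answer: no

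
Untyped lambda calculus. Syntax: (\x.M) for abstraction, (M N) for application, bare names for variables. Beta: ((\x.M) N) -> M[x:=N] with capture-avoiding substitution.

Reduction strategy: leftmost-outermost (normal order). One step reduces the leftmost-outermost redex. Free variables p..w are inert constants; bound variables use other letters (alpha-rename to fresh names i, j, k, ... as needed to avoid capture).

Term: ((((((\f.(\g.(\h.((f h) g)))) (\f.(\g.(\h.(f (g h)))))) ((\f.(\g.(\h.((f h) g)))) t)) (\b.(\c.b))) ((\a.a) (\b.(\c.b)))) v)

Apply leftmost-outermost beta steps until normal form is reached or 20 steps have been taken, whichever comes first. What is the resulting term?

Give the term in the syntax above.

Step 0: ((((((\f.(\g.(\h.((f h) g)))) (\f.(\g.(\h.(f (g h)))))) ((\f.(\g.(\h.((f h) g)))) t)) (\b.(\c.b))) ((\a.a) (\b.(\c.b)))) v)
Step 1: (((((\g.(\h.(((\f.(\g.(\h.(f (g h))))) h) g))) ((\f.(\g.(\h.((f h) g)))) t)) (\b.(\c.b))) ((\a.a) (\b.(\c.b)))) v)
Step 2: ((((\h.(((\f.(\g.(\h.(f (g h))))) h) ((\f.(\g.(\h.((f h) g)))) t))) (\b.(\c.b))) ((\a.a) (\b.(\c.b)))) v)
Step 3: (((((\f.(\g.(\h.(f (g h))))) (\b.(\c.b))) ((\f.(\g.(\h.((f h) g)))) t)) ((\a.a) (\b.(\c.b)))) v)
Step 4: ((((\g.(\h.((\b.(\c.b)) (g h)))) ((\f.(\g.(\h.((f h) g)))) t)) ((\a.a) (\b.(\c.b)))) v)
Step 5: (((\h.((\b.(\c.b)) (((\f.(\g.(\h.((f h) g)))) t) h))) ((\a.a) (\b.(\c.b)))) v)
Step 6: (((\b.(\c.b)) (((\f.(\g.(\h.((f h) g)))) t) ((\a.a) (\b.(\c.b))))) v)
Step 7: ((\c.(((\f.(\g.(\h.((f h) g)))) t) ((\a.a) (\b.(\c.b))))) v)
Step 8: (((\f.(\g.(\h.((f h) g)))) t) ((\a.a) (\b.(\c.b))))
Step 9: ((\g.(\h.((t h) g))) ((\a.a) (\b.(\c.b))))
Step 10: (\h.((t h) ((\a.a) (\b.(\c.b)))))
Step 11: (\h.((t h) (\b.(\c.b))))

Answer: (\h.((t h) (\b.(\c.b))))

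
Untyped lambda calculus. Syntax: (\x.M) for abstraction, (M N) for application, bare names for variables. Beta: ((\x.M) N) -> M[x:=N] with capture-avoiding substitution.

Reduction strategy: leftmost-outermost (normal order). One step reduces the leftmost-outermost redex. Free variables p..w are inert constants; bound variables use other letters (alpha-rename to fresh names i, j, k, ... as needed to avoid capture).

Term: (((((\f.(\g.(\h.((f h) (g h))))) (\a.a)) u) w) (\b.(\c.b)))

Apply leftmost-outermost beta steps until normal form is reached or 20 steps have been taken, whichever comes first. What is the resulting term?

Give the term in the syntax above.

Answer: ((w (u w)) (\b.(\c.b)))

Derivation:
Step 0: (((((\f.(\g.(\h.((f h) (g h))))) (\a.a)) u) w) (\b.(\c.b)))
Step 1: ((((\g.(\h.(((\a.a) h) (g h)))) u) w) (\b.(\c.b)))
Step 2: (((\h.(((\a.a) h) (u h))) w) (\b.(\c.b)))
Step 3: ((((\a.a) w) (u w)) (\b.(\c.b)))
Step 4: ((w (u w)) (\b.(\c.b)))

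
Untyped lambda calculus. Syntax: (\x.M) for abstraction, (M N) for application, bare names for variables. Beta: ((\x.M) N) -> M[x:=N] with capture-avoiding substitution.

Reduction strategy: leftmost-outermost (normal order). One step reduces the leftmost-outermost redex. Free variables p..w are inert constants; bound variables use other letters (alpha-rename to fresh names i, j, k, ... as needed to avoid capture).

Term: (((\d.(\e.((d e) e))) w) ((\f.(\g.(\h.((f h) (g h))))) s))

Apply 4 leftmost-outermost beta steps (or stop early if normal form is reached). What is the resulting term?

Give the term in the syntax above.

Answer: ((w (\g.(\h.((s h) (g h))))) (\g.(\h.((s h) (g h)))))

Derivation:
Step 0: (((\d.(\e.((d e) e))) w) ((\f.(\g.(\h.((f h) (g h))))) s))
Step 1: ((\e.((w e) e)) ((\f.(\g.(\h.((f h) (g h))))) s))
Step 2: ((w ((\f.(\g.(\h.((f h) (g h))))) s)) ((\f.(\g.(\h.((f h) (g h))))) s))
Step 3: ((w (\g.(\h.((s h) (g h))))) ((\f.(\g.(\h.((f h) (g h))))) s))
Step 4: ((w (\g.(\h.((s h) (g h))))) (\g.(\h.((s h) (g h)))))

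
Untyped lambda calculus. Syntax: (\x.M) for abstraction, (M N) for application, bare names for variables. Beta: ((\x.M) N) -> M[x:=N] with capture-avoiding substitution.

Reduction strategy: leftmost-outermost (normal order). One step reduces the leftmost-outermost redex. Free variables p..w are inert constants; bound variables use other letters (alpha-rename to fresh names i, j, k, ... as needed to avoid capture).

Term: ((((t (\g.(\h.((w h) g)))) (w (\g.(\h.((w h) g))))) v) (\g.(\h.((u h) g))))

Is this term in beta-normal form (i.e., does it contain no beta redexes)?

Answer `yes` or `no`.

Answer: yes

Derivation:
Term: ((((t (\g.(\h.((w h) g)))) (w (\g.(\h.((w h) g))))) v) (\g.(\h.((u h) g))))
No beta redexes found.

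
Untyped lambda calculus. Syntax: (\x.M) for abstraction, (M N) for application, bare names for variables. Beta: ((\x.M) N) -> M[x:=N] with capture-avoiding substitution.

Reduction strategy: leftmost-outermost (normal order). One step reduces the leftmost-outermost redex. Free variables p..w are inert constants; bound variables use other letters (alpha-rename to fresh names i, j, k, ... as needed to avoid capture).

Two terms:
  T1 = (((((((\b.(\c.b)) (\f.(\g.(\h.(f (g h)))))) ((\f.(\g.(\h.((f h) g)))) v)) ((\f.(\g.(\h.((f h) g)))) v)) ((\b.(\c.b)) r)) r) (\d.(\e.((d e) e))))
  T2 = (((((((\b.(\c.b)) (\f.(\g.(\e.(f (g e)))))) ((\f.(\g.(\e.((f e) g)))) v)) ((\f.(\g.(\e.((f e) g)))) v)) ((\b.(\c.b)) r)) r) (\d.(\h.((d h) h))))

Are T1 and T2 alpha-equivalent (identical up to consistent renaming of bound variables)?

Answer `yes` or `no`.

Answer: yes

Derivation:
Term 1: (((((((\b.(\c.b)) (\f.(\g.(\h.(f (g h)))))) ((\f.(\g.(\h.((f h) g)))) v)) ((\f.(\g.(\h.((f h) g)))) v)) ((\b.(\c.b)) r)) r) (\d.(\e.((d e) e))))
Term 2: (((((((\b.(\c.b)) (\f.(\g.(\e.(f (g e)))))) ((\f.(\g.(\e.((f e) g)))) v)) ((\f.(\g.(\e.((f e) g)))) v)) ((\b.(\c.b)) r)) r) (\d.(\h.((d h) h))))
Alpha-equivalence: compare structure up to binder renaming.
Result: True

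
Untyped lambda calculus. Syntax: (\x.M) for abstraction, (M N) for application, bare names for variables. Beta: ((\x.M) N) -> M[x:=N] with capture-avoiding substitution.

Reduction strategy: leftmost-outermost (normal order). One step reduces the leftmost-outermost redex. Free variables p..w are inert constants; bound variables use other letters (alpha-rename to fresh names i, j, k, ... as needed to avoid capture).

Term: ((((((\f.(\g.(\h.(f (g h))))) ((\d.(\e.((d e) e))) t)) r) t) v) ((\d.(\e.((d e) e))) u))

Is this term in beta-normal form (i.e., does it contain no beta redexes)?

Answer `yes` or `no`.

Answer: no

Derivation:
Term: ((((((\f.(\g.(\h.(f (g h))))) ((\d.(\e.((d e) e))) t)) r) t) v) ((\d.(\e.((d e) e))) u))
Found 3 beta redex(es).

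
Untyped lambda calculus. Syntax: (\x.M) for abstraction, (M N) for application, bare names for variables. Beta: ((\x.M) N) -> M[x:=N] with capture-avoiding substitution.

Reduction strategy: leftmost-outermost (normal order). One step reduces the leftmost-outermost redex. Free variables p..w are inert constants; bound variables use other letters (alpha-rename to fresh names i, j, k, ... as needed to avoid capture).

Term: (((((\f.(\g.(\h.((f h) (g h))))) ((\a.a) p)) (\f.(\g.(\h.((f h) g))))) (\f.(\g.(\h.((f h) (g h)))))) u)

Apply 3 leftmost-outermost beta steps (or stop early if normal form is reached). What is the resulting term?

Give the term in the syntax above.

Answer: (((((\a.a) p) (\f.(\g.(\h.((f h) (g h)))))) ((\f.(\g.(\h.((f h) g)))) (\f.(\g.(\h.((f h) (g h))))))) u)

Derivation:
Step 0: (((((\f.(\g.(\h.((f h) (g h))))) ((\a.a) p)) (\f.(\g.(\h.((f h) g))))) (\f.(\g.(\h.((f h) (g h)))))) u)
Step 1: ((((\g.(\h.((((\a.a) p) h) (g h)))) (\f.(\g.(\h.((f h) g))))) (\f.(\g.(\h.((f h) (g h)))))) u)
Step 2: (((\h.((((\a.a) p) h) ((\f.(\g.(\h.((f h) g)))) h))) (\f.(\g.(\h.((f h) (g h)))))) u)
Step 3: (((((\a.a) p) (\f.(\g.(\h.((f h) (g h)))))) ((\f.(\g.(\h.((f h) g)))) (\f.(\g.(\h.((f h) (g h))))))) u)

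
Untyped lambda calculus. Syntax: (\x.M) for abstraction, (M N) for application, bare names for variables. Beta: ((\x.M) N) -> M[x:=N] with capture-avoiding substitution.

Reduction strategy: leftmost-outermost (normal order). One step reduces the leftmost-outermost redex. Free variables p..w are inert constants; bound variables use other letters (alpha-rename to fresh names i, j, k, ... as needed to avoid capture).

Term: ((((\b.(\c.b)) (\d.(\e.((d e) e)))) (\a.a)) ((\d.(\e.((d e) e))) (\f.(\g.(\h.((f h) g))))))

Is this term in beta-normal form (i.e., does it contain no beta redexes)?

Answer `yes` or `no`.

Answer: no

Derivation:
Term: ((((\b.(\c.b)) (\d.(\e.((d e) e)))) (\a.a)) ((\d.(\e.((d e) e))) (\f.(\g.(\h.((f h) g))))))
Found 2 beta redex(es).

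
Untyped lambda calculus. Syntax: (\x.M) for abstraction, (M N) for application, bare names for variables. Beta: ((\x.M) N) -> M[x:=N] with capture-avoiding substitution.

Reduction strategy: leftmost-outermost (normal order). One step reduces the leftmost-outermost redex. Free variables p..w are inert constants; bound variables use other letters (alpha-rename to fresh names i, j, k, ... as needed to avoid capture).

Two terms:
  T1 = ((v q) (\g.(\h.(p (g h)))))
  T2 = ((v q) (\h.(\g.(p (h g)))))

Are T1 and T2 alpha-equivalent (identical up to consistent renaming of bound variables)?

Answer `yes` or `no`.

Answer: yes

Derivation:
Term 1: ((v q) (\g.(\h.(p (g h)))))
Term 2: ((v q) (\h.(\g.(p (h g)))))
Alpha-equivalence: compare structure up to binder renaming.
Result: True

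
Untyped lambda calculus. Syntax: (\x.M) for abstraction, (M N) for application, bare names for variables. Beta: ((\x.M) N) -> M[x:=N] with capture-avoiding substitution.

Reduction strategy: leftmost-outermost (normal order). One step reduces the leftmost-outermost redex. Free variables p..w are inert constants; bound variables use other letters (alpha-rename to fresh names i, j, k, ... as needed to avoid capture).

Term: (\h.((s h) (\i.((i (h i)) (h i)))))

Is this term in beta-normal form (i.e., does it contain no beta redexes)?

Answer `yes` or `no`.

Term: (\h.((s h) (\i.((i (h i)) (h i)))))
No beta redexes found.

Answer: yes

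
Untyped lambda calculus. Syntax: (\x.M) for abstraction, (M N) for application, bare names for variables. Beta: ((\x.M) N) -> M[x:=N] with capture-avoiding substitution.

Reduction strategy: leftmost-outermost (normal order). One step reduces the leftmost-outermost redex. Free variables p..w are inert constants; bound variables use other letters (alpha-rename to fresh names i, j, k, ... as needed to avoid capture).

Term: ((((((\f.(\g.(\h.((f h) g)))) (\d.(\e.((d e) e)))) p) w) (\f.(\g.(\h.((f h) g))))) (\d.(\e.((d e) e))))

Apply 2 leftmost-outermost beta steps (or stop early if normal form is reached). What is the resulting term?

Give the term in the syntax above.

Answer: ((((\h.(((\d.(\e.((d e) e))) h) p)) w) (\f.(\g.(\h.((f h) g))))) (\d.(\e.((d e) e))))

Derivation:
Step 0: ((((((\f.(\g.(\h.((f h) g)))) (\d.(\e.((d e) e)))) p) w) (\f.(\g.(\h.((f h) g))))) (\d.(\e.((d e) e))))
Step 1: (((((\g.(\h.(((\d.(\e.((d e) e))) h) g))) p) w) (\f.(\g.(\h.((f h) g))))) (\d.(\e.((d e) e))))
Step 2: ((((\h.(((\d.(\e.((d e) e))) h) p)) w) (\f.(\g.(\h.((f h) g))))) (\d.(\e.((d e) e))))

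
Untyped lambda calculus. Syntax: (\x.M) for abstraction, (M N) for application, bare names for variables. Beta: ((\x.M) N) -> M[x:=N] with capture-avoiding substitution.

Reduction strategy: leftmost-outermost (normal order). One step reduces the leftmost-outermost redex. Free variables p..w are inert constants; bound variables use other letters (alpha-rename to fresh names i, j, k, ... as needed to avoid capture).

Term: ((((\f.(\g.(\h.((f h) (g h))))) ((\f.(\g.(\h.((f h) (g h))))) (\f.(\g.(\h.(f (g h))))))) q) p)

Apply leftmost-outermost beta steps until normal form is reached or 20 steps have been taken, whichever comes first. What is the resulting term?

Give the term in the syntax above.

Step 0: ((((\f.(\g.(\h.((f h) (g h))))) ((\f.(\g.(\h.((f h) (g h))))) (\f.(\g.(\h.(f (g h))))))) q) p)
Step 1: (((\g.(\h.((((\f.(\g.(\h.((f h) (g h))))) (\f.(\g.(\h.(f (g h)))))) h) (g h)))) q) p)
Step 2: ((\h.((((\f.(\g.(\h.((f h) (g h))))) (\f.(\g.(\h.(f (g h)))))) h) (q h))) p)
Step 3: ((((\f.(\g.(\h.((f h) (g h))))) (\f.(\g.(\h.(f (g h)))))) p) (q p))
Step 4: (((\g.(\h.(((\f.(\g.(\h.(f (g h))))) h) (g h)))) p) (q p))
Step 5: ((\h.(((\f.(\g.(\h.(f (g h))))) h) (p h))) (q p))
Step 6: (((\f.(\g.(\h.(f (g h))))) (q p)) (p (q p)))
Step 7: ((\g.(\h.((q p) (g h)))) (p (q p)))
Step 8: (\h.((q p) ((p (q p)) h)))

Answer: (\h.((q p) ((p (q p)) h)))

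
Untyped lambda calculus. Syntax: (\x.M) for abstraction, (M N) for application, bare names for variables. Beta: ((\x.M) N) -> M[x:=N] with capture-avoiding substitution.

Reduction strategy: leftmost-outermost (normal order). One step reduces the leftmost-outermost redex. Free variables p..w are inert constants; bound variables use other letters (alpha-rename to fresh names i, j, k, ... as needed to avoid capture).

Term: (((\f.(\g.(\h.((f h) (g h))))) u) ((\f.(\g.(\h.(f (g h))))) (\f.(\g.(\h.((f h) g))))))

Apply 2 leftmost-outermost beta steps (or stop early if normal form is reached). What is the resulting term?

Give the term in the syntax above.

Answer: (\h.((u h) (((\f.(\g.(\h.(f (g h))))) (\f.(\g.(\h.((f h) g))))) h)))

Derivation:
Step 0: (((\f.(\g.(\h.((f h) (g h))))) u) ((\f.(\g.(\h.(f (g h))))) (\f.(\g.(\h.((f h) g))))))
Step 1: ((\g.(\h.((u h) (g h)))) ((\f.(\g.(\h.(f (g h))))) (\f.(\g.(\h.((f h) g))))))
Step 2: (\h.((u h) (((\f.(\g.(\h.(f (g h))))) (\f.(\g.(\h.((f h) g))))) h)))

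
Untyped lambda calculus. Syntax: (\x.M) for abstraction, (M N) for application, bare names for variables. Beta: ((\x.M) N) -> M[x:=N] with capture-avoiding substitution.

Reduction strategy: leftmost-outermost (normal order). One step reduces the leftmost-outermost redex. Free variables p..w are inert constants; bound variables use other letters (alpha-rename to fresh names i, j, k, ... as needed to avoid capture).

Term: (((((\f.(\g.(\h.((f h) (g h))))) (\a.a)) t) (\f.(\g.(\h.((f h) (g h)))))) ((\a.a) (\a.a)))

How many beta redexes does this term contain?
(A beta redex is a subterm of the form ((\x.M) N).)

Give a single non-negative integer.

Term: (((((\f.(\g.(\h.((f h) (g h))))) (\a.a)) t) (\f.(\g.(\h.((f h) (g h)))))) ((\a.a) (\a.a)))
  Redex: ((\f.(\g.(\h.((f h) (g h))))) (\a.a))
  Redex: ((\a.a) (\a.a))
Total redexes: 2

Answer: 2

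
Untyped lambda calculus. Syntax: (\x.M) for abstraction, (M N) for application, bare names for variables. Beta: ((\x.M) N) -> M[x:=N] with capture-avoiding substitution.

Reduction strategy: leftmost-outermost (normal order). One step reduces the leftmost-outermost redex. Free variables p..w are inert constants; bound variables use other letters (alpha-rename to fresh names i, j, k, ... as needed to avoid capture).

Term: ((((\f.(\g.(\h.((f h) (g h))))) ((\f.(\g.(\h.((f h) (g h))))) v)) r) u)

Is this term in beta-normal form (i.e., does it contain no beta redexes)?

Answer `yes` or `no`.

Answer: no

Derivation:
Term: ((((\f.(\g.(\h.((f h) (g h))))) ((\f.(\g.(\h.((f h) (g h))))) v)) r) u)
Found 2 beta redex(es).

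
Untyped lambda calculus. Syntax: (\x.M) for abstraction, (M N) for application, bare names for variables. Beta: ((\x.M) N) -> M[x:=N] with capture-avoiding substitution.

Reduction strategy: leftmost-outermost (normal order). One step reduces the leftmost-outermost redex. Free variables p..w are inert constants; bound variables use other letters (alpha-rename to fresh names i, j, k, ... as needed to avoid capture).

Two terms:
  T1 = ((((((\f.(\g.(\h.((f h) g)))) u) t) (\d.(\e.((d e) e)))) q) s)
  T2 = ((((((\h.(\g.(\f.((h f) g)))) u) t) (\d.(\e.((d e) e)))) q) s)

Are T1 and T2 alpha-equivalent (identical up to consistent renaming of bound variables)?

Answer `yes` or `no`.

Answer: yes

Derivation:
Term 1: ((((((\f.(\g.(\h.((f h) g)))) u) t) (\d.(\e.((d e) e)))) q) s)
Term 2: ((((((\h.(\g.(\f.((h f) g)))) u) t) (\d.(\e.((d e) e)))) q) s)
Alpha-equivalence: compare structure up to binder renaming.
Result: True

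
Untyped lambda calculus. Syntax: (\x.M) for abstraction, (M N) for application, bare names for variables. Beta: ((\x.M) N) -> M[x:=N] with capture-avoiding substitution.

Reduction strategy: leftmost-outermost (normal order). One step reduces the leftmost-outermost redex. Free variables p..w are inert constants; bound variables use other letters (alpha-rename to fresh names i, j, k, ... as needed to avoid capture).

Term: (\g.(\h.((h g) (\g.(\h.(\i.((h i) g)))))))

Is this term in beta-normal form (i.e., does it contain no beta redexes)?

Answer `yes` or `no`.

Answer: yes

Derivation:
Term: (\g.(\h.((h g) (\g.(\h.(\i.((h i) g)))))))
No beta redexes found.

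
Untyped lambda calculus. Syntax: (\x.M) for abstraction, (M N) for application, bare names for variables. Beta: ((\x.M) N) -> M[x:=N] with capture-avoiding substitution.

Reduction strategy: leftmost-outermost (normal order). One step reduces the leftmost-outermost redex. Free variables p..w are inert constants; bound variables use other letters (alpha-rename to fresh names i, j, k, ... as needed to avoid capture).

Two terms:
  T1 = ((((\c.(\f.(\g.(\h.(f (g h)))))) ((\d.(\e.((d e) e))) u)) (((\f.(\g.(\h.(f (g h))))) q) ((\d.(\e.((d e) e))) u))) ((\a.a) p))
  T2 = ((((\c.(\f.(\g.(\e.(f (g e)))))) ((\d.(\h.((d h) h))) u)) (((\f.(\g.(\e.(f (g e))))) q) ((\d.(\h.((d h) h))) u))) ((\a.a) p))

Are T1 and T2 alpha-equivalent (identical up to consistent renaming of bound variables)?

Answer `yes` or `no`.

Answer: yes

Derivation:
Term 1: ((((\c.(\f.(\g.(\h.(f (g h)))))) ((\d.(\e.((d e) e))) u)) (((\f.(\g.(\h.(f (g h))))) q) ((\d.(\e.((d e) e))) u))) ((\a.a) p))
Term 2: ((((\c.(\f.(\g.(\e.(f (g e)))))) ((\d.(\h.((d h) h))) u)) (((\f.(\g.(\e.(f (g e))))) q) ((\d.(\h.((d h) h))) u))) ((\a.a) p))
Alpha-equivalence: compare structure up to binder renaming.
Result: True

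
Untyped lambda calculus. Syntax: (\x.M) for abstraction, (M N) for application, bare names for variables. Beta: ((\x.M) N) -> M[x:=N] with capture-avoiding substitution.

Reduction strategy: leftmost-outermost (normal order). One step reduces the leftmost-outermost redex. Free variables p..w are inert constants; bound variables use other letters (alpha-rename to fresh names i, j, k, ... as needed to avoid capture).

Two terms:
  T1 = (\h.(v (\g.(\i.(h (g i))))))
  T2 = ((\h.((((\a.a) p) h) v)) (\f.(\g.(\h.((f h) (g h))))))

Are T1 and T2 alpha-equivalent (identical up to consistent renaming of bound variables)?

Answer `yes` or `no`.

Term 1: (\h.(v (\g.(\i.(h (g i))))))
Term 2: ((\h.((((\a.a) p) h) v)) (\f.(\g.(\h.((f h) (g h))))))
Alpha-equivalence: compare structure up to binder renaming.
Result: False

Answer: no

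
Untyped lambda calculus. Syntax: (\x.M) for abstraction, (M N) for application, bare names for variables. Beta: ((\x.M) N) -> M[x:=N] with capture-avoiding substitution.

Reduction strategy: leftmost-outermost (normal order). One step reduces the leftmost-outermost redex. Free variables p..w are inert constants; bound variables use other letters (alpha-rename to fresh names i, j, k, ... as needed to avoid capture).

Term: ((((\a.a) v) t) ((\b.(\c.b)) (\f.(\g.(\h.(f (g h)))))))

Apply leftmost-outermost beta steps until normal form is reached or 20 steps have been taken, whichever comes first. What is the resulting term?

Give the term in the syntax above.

Step 0: ((((\a.a) v) t) ((\b.(\c.b)) (\f.(\g.(\h.(f (g h)))))))
Step 1: ((v t) ((\b.(\c.b)) (\f.(\g.(\h.(f (g h)))))))
Step 2: ((v t) (\c.(\f.(\g.(\h.(f (g h)))))))

Answer: ((v t) (\c.(\f.(\g.(\h.(f (g h)))))))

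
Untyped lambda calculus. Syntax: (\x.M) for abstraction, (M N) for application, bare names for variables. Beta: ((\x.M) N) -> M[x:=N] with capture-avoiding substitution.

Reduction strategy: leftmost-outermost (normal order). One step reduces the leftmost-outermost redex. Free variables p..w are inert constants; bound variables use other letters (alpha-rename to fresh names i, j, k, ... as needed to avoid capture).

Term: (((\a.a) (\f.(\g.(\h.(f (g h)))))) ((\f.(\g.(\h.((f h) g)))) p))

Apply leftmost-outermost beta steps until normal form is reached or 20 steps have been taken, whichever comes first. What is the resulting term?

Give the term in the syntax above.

Answer: (\g.(\h.(\i.((p i) (g h)))))

Derivation:
Step 0: (((\a.a) (\f.(\g.(\h.(f (g h)))))) ((\f.(\g.(\h.((f h) g)))) p))
Step 1: ((\f.(\g.(\h.(f (g h))))) ((\f.(\g.(\h.((f h) g)))) p))
Step 2: (\g.(\h.(((\f.(\g.(\h.((f h) g)))) p) (g h))))
Step 3: (\g.(\h.((\g.(\h.((p h) g))) (g h))))
Step 4: (\g.(\h.(\i.((p i) (g h)))))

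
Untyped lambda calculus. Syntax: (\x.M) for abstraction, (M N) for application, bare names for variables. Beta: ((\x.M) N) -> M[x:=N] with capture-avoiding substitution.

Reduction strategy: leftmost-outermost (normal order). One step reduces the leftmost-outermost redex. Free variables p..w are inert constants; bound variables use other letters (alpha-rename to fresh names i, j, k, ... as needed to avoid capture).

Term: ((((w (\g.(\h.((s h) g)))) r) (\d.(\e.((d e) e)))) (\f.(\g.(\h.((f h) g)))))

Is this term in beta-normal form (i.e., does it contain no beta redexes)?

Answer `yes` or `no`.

Answer: yes

Derivation:
Term: ((((w (\g.(\h.((s h) g)))) r) (\d.(\e.((d e) e)))) (\f.(\g.(\h.((f h) g)))))
No beta redexes found.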